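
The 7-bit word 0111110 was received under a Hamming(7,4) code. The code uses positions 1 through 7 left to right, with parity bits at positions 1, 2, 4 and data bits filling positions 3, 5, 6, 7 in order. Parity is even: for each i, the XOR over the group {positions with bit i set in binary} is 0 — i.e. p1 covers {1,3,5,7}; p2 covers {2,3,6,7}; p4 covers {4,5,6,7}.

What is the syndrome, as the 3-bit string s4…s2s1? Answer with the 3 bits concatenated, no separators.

s1 (pos 1,3,5,7): 0⊕1⊕1⊕0 = 0
s2 (pos 2,3,6,7): 1⊕1⊕1⊕0 = 1
s4 (pos 4,5,6,7): 1⊕1⊕1⊕0 = 1
Syndrome s4…s1 = 110 → error at position 6.

110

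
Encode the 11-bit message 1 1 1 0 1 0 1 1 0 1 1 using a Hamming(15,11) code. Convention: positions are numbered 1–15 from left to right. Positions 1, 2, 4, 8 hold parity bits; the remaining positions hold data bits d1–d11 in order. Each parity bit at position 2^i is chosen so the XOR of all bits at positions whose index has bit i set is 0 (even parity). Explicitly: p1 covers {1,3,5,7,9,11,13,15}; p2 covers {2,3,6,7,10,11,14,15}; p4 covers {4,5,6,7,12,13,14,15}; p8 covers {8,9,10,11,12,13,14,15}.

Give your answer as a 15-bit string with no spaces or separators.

111111011011011

Place data at non-parity positions: p1 p2 1 p4 1 1 0 p8 1 0 1 1 0 1 1
p1 (pos 1,3,5,7,9,11,13,15): XOR of data positions = 1⊕1⊕0⊕1⊕1⊕0⊕1 = 1
p2 (pos 2,3,6,7,10,11,14,15): XOR of data positions = 1⊕1⊕0⊕0⊕1⊕1⊕1 = 1
p4 (pos 4,5,6,7,12,13,14,15): XOR of data positions = 1⊕1⊕0⊕1⊕0⊕1⊕1 = 1
p8 (pos 8,9,10,11,12,13,14,15): XOR of data positions = 1⊕0⊕1⊕1⊕0⊕1⊕1 = 1
Codeword: 111111011011011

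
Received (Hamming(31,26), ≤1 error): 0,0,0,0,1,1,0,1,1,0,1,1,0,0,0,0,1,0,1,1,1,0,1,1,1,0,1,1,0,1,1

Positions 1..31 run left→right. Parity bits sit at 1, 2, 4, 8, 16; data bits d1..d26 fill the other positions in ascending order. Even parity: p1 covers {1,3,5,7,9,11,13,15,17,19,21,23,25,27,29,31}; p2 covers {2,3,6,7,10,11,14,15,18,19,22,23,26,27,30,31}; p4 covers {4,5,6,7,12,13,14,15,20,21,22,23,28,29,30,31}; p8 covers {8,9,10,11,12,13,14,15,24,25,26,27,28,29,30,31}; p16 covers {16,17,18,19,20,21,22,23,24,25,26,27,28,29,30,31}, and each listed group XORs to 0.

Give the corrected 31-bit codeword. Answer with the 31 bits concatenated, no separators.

0000110110110000101111111011011

s1 (pos 1,3,5,7,9,11,13,15,17,19,21,23,25,27,29,31): 0⊕0⊕1⊕0⊕1⊕1⊕0⊕0⊕1⊕1⊕1⊕1⊕1⊕1⊕0⊕1 = 0
s2 (pos 2,3,6,7,10,11,14,15,18,19,22,23,26,27,30,31): 0⊕0⊕1⊕0⊕0⊕1⊕0⊕0⊕0⊕1⊕0⊕1⊕0⊕1⊕1⊕1 = 1
s4 (pos 4,5,6,7,12,13,14,15,20,21,22,23,28,29,30,31): 0⊕1⊕1⊕0⊕1⊕0⊕0⊕0⊕1⊕1⊕0⊕1⊕1⊕0⊕1⊕1 = 1
s8 (pos 8,9,10,11,12,13,14,15,24,25,26,27,28,29,30,31): 1⊕1⊕0⊕1⊕1⊕0⊕0⊕0⊕1⊕1⊕0⊕1⊕1⊕0⊕1⊕1 = 0
s16 (pos 16,17,18,19,20,21,22,23,24,25,26,27,28,29,30,31): 0⊕1⊕0⊕1⊕1⊕1⊕0⊕1⊕1⊕1⊕0⊕1⊕1⊕0⊕1⊕1 = 1
Syndrome s16…s1 = 10110 → error at position 22.
Flip position 22: 0000110110110000101110111011011 → 0000110110110000101111111011011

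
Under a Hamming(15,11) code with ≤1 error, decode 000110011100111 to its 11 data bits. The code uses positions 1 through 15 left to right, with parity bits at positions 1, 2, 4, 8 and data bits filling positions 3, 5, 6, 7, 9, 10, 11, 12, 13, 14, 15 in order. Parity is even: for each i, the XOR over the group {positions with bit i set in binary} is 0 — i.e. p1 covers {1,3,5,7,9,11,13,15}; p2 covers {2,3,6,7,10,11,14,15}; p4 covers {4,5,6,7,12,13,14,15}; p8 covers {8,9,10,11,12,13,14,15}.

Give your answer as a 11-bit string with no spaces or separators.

01101100111

s1 (pos 1,3,5,7,9,11,13,15): 0⊕0⊕1⊕0⊕1⊕0⊕1⊕1 = 0
s2 (pos 2,3,6,7,10,11,14,15): 0⊕0⊕0⊕0⊕1⊕0⊕1⊕1 = 1
s4 (pos 4,5,6,7,12,13,14,15): 1⊕1⊕0⊕0⊕0⊕1⊕1⊕1 = 1
s8 (pos 8,9,10,11,12,13,14,15): 1⊕1⊕1⊕0⊕0⊕1⊕1⊕1 = 0
Syndrome s8…s1 = 0110 → error at position 6.
Flip position 6: 000110011100111 → 000111011100111
Read data bits from positions 3,5,6,7,9,10,11,12,13,14,15: 01101100111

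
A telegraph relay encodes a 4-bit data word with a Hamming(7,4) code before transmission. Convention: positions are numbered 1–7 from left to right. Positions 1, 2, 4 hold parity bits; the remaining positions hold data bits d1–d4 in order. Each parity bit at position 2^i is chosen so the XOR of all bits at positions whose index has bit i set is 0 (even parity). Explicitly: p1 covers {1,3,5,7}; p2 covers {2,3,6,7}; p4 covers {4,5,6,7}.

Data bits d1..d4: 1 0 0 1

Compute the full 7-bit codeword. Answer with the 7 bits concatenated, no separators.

0011001

Place data at non-parity positions: p1 p2 1 p4 0 0 1
p1 (pos 1,3,5,7): XOR of data positions = 1⊕0⊕1 = 0
p2 (pos 2,3,6,7): XOR of data positions = 1⊕0⊕1 = 0
p4 (pos 4,5,6,7): XOR of data positions = 0⊕0⊕1 = 1
Codeword: 0011001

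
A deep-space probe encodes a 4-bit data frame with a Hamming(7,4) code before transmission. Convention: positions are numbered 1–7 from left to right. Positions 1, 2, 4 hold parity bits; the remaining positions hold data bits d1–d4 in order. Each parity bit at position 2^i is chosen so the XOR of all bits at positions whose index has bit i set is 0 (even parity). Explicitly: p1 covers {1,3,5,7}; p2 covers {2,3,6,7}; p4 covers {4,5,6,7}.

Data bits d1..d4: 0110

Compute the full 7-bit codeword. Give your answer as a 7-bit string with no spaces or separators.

1100110

Place data at non-parity positions: p1 p2 0 p4 1 1 0
p1 (pos 1,3,5,7): XOR of data positions = 0⊕1⊕0 = 1
p2 (pos 2,3,6,7): XOR of data positions = 0⊕1⊕0 = 1
p4 (pos 4,5,6,7): XOR of data positions = 1⊕1⊕0 = 0
Codeword: 1100110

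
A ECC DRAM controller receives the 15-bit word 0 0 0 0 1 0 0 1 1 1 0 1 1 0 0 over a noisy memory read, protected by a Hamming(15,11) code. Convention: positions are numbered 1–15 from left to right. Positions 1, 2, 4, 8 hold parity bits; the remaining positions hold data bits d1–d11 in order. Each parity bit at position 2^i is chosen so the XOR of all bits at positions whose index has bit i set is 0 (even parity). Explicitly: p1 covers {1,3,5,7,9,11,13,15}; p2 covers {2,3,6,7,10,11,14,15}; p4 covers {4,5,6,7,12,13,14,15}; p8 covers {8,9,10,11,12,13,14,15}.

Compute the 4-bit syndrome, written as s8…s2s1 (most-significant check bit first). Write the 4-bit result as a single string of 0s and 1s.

s1 (pos 1,3,5,7,9,11,13,15): 0⊕0⊕1⊕0⊕1⊕0⊕1⊕0 = 1
s2 (pos 2,3,6,7,10,11,14,15): 0⊕0⊕0⊕0⊕1⊕0⊕0⊕0 = 1
s4 (pos 4,5,6,7,12,13,14,15): 0⊕1⊕0⊕0⊕1⊕1⊕0⊕0 = 1
s8 (pos 8,9,10,11,12,13,14,15): 1⊕1⊕1⊕0⊕1⊕1⊕0⊕0 = 1
Syndrome s8…s1 = 1111 → error at position 15.

1111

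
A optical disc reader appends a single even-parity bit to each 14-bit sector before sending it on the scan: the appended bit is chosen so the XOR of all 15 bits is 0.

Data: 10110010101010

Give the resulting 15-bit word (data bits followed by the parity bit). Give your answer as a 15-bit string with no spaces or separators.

101100101010101

XOR of the 14 data bits: 1⊕0⊕1⊕1⊕0⊕0⊕1⊕0⊕1⊕0⊕1⊕0⊕1⊕0 = 1
Parity bit = 1 (so all 15 bits XOR to 0).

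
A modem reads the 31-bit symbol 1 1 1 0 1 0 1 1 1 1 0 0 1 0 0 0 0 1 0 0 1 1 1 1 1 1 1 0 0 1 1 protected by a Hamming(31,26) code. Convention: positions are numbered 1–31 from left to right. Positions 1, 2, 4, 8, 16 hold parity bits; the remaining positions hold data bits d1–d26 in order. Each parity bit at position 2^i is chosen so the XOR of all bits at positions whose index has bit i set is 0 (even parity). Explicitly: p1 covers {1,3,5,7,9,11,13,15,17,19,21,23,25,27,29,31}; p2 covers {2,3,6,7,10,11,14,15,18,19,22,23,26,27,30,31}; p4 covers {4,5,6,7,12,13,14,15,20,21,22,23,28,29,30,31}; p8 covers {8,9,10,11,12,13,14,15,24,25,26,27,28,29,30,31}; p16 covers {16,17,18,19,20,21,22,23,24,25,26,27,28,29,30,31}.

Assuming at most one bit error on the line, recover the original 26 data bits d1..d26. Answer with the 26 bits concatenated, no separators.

s1 (pos 1,3,5,7,9,11,13,15,17,19,21,23,25,27,29,31): 1⊕1⊕1⊕1⊕1⊕0⊕1⊕0⊕0⊕0⊕1⊕1⊕1⊕1⊕0⊕1 = 1
s2 (pos 2,3,6,7,10,11,14,15,18,19,22,23,26,27,30,31): 1⊕1⊕0⊕1⊕1⊕0⊕0⊕0⊕1⊕0⊕1⊕1⊕1⊕1⊕1⊕1 = 1
s4 (pos 4,5,6,7,12,13,14,15,20,21,22,23,28,29,30,31): 0⊕1⊕0⊕1⊕0⊕1⊕0⊕0⊕0⊕1⊕1⊕1⊕0⊕0⊕1⊕1 = 0
s8 (pos 8,9,10,11,12,13,14,15,24,25,26,27,28,29,30,31): 1⊕1⊕1⊕0⊕0⊕1⊕0⊕0⊕1⊕1⊕1⊕1⊕0⊕0⊕1⊕1 = 0
s16 (pos 16,17,18,19,20,21,22,23,24,25,26,27,28,29,30,31): 0⊕0⊕1⊕0⊕0⊕1⊕1⊕1⊕1⊕1⊕1⊕1⊕0⊕0⊕1⊕1 = 0
Syndrome s16…s1 = 00011 → error at position 3.
Flip position 3: 1110101111001000010011111110011 → 1100101111001000010011111110011
Read data bits from positions 3,5,6,7,9,10,11,12,13,14,15,17,18,19,20,21,22,23,24,25,26,27,28,29,30,31: 01011100100010011111110011

01011100100010011111110011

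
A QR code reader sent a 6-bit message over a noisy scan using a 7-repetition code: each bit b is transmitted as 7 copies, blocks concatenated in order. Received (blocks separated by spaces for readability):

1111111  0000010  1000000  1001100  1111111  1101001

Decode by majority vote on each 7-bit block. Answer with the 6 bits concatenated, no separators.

100011

Block 1 (1111111): 7 ones → 1
Block 2 (0000010): 1 one → 0
Block 3 (1000000): 1 one → 0
Block 4 (1001100): 3 ones → 0
Block 5 (1111111): 7 ones → 1
Block 6 (1101001): 4 ones → 1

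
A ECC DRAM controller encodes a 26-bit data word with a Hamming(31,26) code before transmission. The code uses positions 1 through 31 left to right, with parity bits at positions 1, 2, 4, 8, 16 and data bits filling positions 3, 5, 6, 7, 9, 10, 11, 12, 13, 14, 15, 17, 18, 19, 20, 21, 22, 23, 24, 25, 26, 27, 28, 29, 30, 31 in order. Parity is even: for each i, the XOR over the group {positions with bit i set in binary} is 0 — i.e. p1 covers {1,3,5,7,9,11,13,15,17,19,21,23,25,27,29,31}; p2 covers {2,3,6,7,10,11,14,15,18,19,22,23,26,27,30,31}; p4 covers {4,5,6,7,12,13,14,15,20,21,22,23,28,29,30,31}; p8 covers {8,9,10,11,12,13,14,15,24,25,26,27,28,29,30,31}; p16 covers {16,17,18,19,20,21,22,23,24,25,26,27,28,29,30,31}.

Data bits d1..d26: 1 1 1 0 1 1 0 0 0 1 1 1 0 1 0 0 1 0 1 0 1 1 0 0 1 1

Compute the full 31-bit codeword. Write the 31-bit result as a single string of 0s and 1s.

0111110111000110101001010110011

Place data at non-parity positions: p1 p2 1 p4 1 1 0 p8 1 1 0 0 0 1 1 p16 1 0 1 0 0 1 0 1 0 1 1 0 0 1 1
p1 (pos 1,3,5,7,9,11,13,15,17,19,21,23,25,27,29,31): XOR of data positions = 1⊕1⊕0⊕1⊕0⊕0⊕1⊕1⊕1⊕0⊕0⊕0⊕1⊕0⊕1 = 0
p2 (pos 2,3,6,7,10,11,14,15,18,19,22,23,26,27,30,31): XOR of data positions = 1⊕1⊕0⊕1⊕0⊕1⊕1⊕0⊕1⊕1⊕0⊕1⊕1⊕1⊕1 = 1
p4 (pos 4,5,6,7,12,13,14,15,20,21,22,23,28,29,30,31): XOR of data positions = 1⊕1⊕0⊕0⊕0⊕1⊕1⊕0⊕0⊕1⊕0⊕0⊕0⊕1⊕1 = 1
p8 (pos 8,9,10,11,12,13,14,15,24,25,26,27,28,29,30,31): XOR of data positions = 1⊕1⊕0⊕0⊕0⊕1⊕1⊕1⊕0⊕1⊕1⊕0⊕0⊕1⊕1 = 1
p16 (pos 16,17,18,19,20,21,22,23,24,25,26,27,28,29,30,31): XOR of data positions = 1⊕0⊕1⊕0⊕0⊕1⊕0⊕1⊕0⊕1⊕1⊕0⊕0⊕1⊕1 = 0
Codeword: 0111110111000110101001010110011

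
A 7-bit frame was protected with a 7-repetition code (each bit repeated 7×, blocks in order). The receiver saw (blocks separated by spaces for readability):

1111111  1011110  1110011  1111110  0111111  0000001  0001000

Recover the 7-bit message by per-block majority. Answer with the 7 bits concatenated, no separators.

1111100

Block 1 (1111111): 7 ones → 1
Block 2 (1011110): 5 ones → 1
Block 3 (1110011): 5 ones → 1
Block 4 (1111110): 6 ones → 1
Block 5 (0111111): 6 ones → 1
Block 6 (0000001): 1 one → 0
Block 7 (0001000): 1 one → 0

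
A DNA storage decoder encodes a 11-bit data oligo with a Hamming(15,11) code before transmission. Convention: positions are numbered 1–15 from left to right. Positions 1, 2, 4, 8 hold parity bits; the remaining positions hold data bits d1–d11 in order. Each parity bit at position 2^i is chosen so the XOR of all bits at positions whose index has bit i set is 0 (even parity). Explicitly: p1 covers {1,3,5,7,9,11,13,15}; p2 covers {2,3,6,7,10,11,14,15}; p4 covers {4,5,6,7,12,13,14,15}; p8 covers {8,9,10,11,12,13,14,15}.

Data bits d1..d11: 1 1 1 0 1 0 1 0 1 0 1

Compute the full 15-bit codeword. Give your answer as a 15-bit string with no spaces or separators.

001011001010101

Place data at non-parity positions: p1 p2 1 p4 1 1 0 p8 1 0 1 0 1 0 1
p1 (pos 1,3,5,7,9,11,13,15): XOR of data positions = 1⊕1⊕0⊕1⊕1⊕1⊕1 = 0
p2 (pos 2,3,6,7,10,11,14,15): XOR of data positions = 1⊕1⊕0⊕0⊕1⊕0⊕1 = 0
p4 (pos 4,5,6,7,12,13,14,15): XOR of data positions = 1⊕1⊕0⊕0⊕1⊕0⊕1 = 0
p8 (pos 8,9,10,11,12,13,14,15): XOR of data positions = 1⊕0⊕1⊕0⊕1⊕0⊕1 = 0
Codeword: 001011001010101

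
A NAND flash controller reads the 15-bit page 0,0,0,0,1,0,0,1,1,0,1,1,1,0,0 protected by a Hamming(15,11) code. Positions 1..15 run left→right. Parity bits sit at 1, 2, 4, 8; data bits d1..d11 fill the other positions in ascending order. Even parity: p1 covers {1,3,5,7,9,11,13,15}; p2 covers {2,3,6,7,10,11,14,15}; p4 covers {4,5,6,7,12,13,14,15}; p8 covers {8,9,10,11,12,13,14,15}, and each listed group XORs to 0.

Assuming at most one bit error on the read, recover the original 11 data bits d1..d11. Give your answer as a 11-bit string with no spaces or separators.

01001011110

s1 (pos 1,3,5,7,9,11,13,15): 0⊕0⊕1⊕0⊕1⊕1⊕1⊕0 = 0
s2 (pos 2,3,6,7,10,11,14,15): 0⊕0⊕0⊕0⊕0⊕1⊕0⊕0 = 1
s4 (pos 4,5,6,7,12,13,14,15): 0⊕1⊕0⊕0⊕1⊕1⊕0⊕0 = 1
s8 (pos 8,9,10,11,12,13,14,15): 1⊕1⊕0⊕1⊕1⊕1⊕0⊕0 = 1
Syndrome s8…s1 = 1110 → error at position 14.
Flip position 14: 000010011011100 → 000010011011110
Read data bits from positions 3,5,6,7,9,10,11,12,13,14,15: 01001011110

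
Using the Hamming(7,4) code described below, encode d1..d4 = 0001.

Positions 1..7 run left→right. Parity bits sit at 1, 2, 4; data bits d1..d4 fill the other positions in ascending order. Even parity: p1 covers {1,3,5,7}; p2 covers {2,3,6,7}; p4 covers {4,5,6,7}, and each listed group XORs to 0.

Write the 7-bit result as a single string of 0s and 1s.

1101001

Place data at non-parity positions: p1 p2 0 p4 0 0 1
p1 (pos 1,3,5,7): XOR of data positions = 0⊕0⊕1 = 1
p2 (pos 2,3,6,7): XOR of data positions = 0⊕0⊕1 = 1
p4 (pos 4,5,6,7): XOR of data positions = 0⊕0⊕1 = 1
Codeword: 1101001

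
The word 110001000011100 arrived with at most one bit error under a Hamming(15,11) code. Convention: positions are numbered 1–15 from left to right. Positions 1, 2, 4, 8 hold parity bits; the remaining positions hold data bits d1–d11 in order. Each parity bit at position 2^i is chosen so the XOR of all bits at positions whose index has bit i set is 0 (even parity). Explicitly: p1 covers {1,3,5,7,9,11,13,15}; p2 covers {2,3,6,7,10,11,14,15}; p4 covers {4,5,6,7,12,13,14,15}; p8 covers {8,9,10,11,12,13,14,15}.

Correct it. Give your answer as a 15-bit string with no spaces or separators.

s1 (pos 1,3,5,7,9,11,13,15): 1⊕0⊕0⊕0⊕0⊕1⊕1⊕0 = 1
s2 (pos 2,3,6,7,10,11,14,15): 1⊕0⊕1⊕0⊕0⊕1⊕0⊕0 = 1
s4 (pos 4,5,6,7,12,13,14,15): 0⊕0⊕1⊕0⊕1⊕1⊕0⊕0 = 1
s8 (pos 8,9,10,11,12,13,14,15): 0⊕0⊕0⊕1⊕1⊕1⊕0⊕0 = 1
Syndrome s8…s1 = 1111 → error at position 15.
Flip position 15: 110001000011100 → 110001000011101

110001000011101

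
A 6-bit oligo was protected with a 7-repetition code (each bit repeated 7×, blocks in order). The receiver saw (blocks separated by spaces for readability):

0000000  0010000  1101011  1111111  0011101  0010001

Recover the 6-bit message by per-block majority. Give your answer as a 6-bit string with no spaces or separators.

Block 1 (0000000): 0 ones → 0
Block 2 (0010000): 1 one → 0
Block 3 (1101011): 5 ones → 1
Block 4 (1111111): 7 ones → 1
Block 5 (0011101): 4 ones → 1
Block 6 (0010001): 2 ones → 0

001110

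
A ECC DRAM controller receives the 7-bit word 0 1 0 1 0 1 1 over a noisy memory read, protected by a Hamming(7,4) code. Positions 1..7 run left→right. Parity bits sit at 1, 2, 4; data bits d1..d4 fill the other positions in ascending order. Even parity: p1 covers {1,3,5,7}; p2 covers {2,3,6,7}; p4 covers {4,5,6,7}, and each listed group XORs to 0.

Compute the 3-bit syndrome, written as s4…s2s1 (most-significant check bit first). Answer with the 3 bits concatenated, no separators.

s1 (pos 1,3,5,7): 0⊕0⊕0⊕1 = 1
s2 (pos 2,3,6,7): 1⊕0⊕1⊕1 = 1
s4 (pos 4,5,6,7): 1⊕0⊕1⊕1 = 1
Syndrome s4…s1 = 111 → error at position 7.

111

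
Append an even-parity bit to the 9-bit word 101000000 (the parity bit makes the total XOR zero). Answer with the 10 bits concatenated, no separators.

XOR of the 9 data bits: 1⊕0⊕1⊕0⊕0⊕0⊕0⊕0⊕0 = 0
Parity bit = 0 (so all 10 bits XOR to 0).

1010000000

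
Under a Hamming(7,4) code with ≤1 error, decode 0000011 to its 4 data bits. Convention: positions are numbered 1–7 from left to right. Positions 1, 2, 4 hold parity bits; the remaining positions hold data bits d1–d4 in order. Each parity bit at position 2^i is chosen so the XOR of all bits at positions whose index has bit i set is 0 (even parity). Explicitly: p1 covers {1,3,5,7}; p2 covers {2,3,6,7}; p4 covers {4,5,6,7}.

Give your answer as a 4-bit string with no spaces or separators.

s1 (pos 1,3,5,7): 0⊕0⊕0⊕1 = 1
s2 (pos 2,3,6,7): 0⊕0⊕1⊕1 = 0
s4 (pos 4,5,6,7): 0⊕0⊕1⊕1 = 0
Syndrome s4…s1 = 001 → error at position 1.
Flip position 1: 0000011 → 1000011
Read data bits from positions 3,5,6,7: 0011

0011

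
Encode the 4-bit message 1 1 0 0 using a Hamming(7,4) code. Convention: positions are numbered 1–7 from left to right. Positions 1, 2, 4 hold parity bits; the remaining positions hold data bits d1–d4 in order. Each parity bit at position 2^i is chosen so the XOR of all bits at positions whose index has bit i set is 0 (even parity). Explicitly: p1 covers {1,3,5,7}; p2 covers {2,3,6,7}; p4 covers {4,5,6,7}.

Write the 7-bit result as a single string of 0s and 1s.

Place data at non-parity positions: p1 p2 1 p4 1 0 0
p1 (pos 1,3,5,7): XOR of data positions = 1⊕1⊕0 = 0
p2 (pos 2,3,6,7): XOR of data positions = 1⊕0⊕0 = 1
p4 (pos 4,5,6,7): XOR of data positions = 1⊕0⊕0 = 1
Codeword: 0111100

0111100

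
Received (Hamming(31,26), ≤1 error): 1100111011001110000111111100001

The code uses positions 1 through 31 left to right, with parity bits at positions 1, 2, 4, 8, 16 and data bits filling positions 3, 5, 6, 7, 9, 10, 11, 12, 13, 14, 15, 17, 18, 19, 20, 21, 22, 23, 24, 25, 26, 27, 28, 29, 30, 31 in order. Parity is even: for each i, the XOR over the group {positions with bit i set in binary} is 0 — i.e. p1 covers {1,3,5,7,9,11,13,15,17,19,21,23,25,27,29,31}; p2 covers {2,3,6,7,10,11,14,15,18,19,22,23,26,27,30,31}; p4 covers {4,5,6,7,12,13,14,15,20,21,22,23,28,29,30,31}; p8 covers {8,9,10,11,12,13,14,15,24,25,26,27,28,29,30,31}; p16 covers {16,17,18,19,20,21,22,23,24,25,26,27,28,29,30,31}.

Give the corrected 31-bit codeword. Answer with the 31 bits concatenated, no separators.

s1 (pos 1,3,5,7,9,11,13,15,17,19,21,23,25,27,29,31): 1⊕0⊕1⊕1⊕1⊕0⊕1⊕1⊕0⊕0⊕1⊕1⊕1⊕0⊕0⊕1 = 0
s2 (pos 2,3,6,7,10,11,14,15,18,19,22,23,26,27,30,31): 1⊕0⊕1⊕1⊕1⊕0⊕1⊕1⊕0⊕0⊕1⊕1⊕1⊕0⊕0⊕1 = 0
s4 (pos 4,5,6,7,12,13,14,15,20,21,22,23,28,29,30,31): 0⊕1⊕1⊕1⊕0⊕1⊕1⊕1⊕1⊕1⊕1⊕1⊕0⊕0⊕0⊕1 = 1
s8 (pos 8,9,10,11,12,13,14,15,24,25,26,27,28,29,30,31): 0⊕1⊕1⊕0⊕0⊕1⊕1⊕1⊕1⊕1⊕1⊕0⊕0⊕0⊕0⊕1 = 1
s16 (pos 16,17,18,19,20,21,22,23,24,25,26,27,28,29,30,31): 0⊕0⊕0⊕0⊕1⊕1⊕1⊕1⊕1⊕1⊕1⊕0⊕0⊕0⊕0⊕1 = 0
Syndrome s16…s1 = 01100 → error at position 12.
Flip position 12: 1100111011001110000111111100001 → 1100111011011110000111111100001

1100111011011110000111111100001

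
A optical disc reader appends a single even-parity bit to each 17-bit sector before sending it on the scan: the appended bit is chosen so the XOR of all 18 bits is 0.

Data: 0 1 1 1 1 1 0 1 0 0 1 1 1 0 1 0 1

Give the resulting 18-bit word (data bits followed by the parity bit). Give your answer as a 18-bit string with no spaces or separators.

XOR of the 17 data bits: 0⊕1⊕1⊕1⊕1⊕1⊕0⊕1⊕0⊕0⊕1⊕1⊕1⊕0⊕1⊕0⊕1 = 1
Parity bit = 1 (so all 18 bits XOR to 0).

011111010011101011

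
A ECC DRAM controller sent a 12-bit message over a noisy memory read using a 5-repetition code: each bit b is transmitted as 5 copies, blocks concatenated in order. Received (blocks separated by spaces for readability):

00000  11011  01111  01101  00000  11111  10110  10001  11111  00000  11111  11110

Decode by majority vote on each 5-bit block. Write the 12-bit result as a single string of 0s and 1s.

Block 1 (00000): 0 ones → 0
Block 2 (11011): 4 ones → 1
Block 3 (01111): 4 ones → 1
Block 4 (01101): 3 ones → 1
Block 5 (00000): 0 ones → 0
Block 6 (11111): 5 ones → 1
Block 7 (10110): 3 ones → 1
Block 8 (10001): 2 ones → 0
Block 9 (11111): 5 ones → 1
Block 10 (00000): 0 ones → 0
Block 11 (11111): 5 ones → 1
Block 12 (11110): 4 ones → 1

011101101011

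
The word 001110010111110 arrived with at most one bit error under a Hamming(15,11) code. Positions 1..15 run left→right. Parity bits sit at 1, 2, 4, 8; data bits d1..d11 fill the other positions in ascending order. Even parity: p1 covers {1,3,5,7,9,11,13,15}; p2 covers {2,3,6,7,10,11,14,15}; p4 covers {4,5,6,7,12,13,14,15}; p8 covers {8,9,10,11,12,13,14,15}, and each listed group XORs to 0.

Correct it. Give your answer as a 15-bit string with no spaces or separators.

001010010111110

s1 (pos 1,3,5,7,9,11,13,15): 0⊕1⊕1⊕0⊕0⊕1⊕1⊕0 = 0
s2 (pos 2,3,6,7,10,11,14,15): 0⊕1⊕0⊕0⊕1⊕1⊕1⊕0 = 0
s4 (pos 4,5,6,7,12,13,14,15): 1⊕1⊕0⊕0⊕1⊕1⊕1⊕0 = 1
s8 (pos 8,9,10,11,12,13,14,15): 1⊕0⊕1⊕1⊕1⊕1⊕1⊕0 = 0
Syndrome s8…s1 = 0100 → error at position 4.
Flip position 4: 001110010111110 → 001010010111110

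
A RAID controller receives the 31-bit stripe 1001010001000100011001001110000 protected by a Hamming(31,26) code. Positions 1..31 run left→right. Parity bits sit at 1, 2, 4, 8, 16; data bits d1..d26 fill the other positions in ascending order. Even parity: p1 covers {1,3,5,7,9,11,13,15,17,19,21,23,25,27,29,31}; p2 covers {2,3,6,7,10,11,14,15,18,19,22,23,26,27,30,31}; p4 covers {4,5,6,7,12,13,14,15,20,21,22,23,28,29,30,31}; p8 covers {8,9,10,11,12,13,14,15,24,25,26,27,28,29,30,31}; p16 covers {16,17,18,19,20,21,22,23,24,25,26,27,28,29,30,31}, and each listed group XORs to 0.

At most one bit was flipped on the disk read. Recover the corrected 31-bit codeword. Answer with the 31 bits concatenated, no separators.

1001010101000100011001001110000

s1 (pos 1,3,5,7,9,11,13,15,17,19,21,23,25,27,29,31): 1⊕0⊕0⊕0⊕0⊕0⊕0⊕0⊕0⊕1⊕0⊕0⊕1⊕1⊕0⊕0 = 0
s2 (pos 2,3,6,7,10,11,14,15,18,19,22,23,26,27,30,31): 0⊕0⊕1⊕0⊕1⊕0⊕1⊕0⊕1⊕1⊕1⊕0⊕1⊕1⊕0⊕0 = 0
s4 (pos 4,5,6,7,12,13,14,15,20,21,22,23,28,29,30,31): 1⊕0⊕1⊕0⊕0⊕0⊕1⊕0⊕0⊕0⊕1⊕0⊕0⊕0⊕0⊕0 = 0
s8 (pos 8,9,10,11,12,13,14,15,24,25,26,27,28,29,30,31): 0⊕0⊕1⊕0⊕0⊕0⊕1⊕0⊕0⊕1⊕1⊕1⊕0⊕0⊕0⊕0 = 1
s16 (pos 16,17,18,19,20,21,22,23,24,25,26,27,28,29,30,31): 0⊕0⊕1⊕1⊕0⊕0⊕1⊕0⊕0⊕1⊕1⊕1⊕0⊕0⊕0⊕0 = 0
Syndrome s16…s1 = 01000 → error at position 8.
Flip position 8: 1001010001000100011001001110000 → 1001010101000100011001001110000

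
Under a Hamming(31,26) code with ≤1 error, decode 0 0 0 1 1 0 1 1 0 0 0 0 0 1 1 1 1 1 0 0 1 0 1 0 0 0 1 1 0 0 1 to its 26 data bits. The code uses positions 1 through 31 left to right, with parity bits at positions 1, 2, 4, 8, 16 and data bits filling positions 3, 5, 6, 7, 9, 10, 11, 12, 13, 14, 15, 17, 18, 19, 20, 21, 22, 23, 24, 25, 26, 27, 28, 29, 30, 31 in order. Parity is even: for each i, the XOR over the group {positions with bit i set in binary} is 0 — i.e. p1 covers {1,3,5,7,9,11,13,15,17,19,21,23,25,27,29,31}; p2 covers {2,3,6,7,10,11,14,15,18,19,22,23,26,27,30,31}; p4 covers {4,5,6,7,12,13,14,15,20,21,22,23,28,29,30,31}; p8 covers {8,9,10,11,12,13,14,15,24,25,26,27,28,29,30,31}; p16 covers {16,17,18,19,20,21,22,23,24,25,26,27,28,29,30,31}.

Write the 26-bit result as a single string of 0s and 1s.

01110000011110010100011001

s1 (pos 1,3,5,7,9,11,13,15,17,19,21,23,25,27,29,31): 0⊕0⊕1⊕1⊕0⊕0⊕0⊕1⊕1⊕0⊕1⊕1⊕0⊕1⊕0⊕1 = 0
s2 (pos 2,3,6,7,10,11,14,15,18,19,22,23,26,27,30,31): 0⊕0⊕0⊕1⊕0⊕0⊕1⊕1⊕1⊕0⊕0⊕1⊕0⊕1⊕0⊕1 = 1
s4 (pos 4,5,6,7,12,13,14,15,20,21,22,23,28,29,30,31): 1⊕1⊕0⊕1⊕0⊕0⊕1⊕1⊕0⊕1⊕0⊕1⊕1⊕0⊕0⊕1 = 1
s8 (pos 8,9,10,11,12,13,14,15,24,25,26,27,28,29,30,31): 1⊕0⊕0⊕0⊕0⊕0⊕1⊕1⊕0⊕0⊕0⊕1⊕1⊕0⊕0⊕1 = 0
s16 (pos 16,17,18,19,20,21,22,23,24,25,26,27,28,29,30,31): 1⊕1⊕1⊕0⊕0⊕1⊕0⊕1⊕0⊕0⊕0⊕1⊕1⊕0⊕0⊕1 = 0
Syndrome s16…s1 = 00110 → error at position 6.
Flip position 6: 0001101100000111110010100011001 → 0001111100000111110010100011001
Read data bits from positions 3,5,6,7,9,10,11,12,13,14,15,17,18,19,20,21,22,23,24,25,26,27,28,29,30,31: 01110000011110010100011001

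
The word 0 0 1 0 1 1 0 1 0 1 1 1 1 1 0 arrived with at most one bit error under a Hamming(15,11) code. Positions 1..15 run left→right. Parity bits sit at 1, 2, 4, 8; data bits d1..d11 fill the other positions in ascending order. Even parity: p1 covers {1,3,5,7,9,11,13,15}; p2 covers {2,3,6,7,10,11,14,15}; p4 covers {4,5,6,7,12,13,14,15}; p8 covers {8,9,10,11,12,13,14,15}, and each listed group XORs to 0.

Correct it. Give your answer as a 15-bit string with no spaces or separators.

001010010111110

s1 (pos 1,3,5,7,9,11,13,15): 0⊕1⊕1⊕0⊕0⊕1⊕1⊕0 = 0
s2 (pos 2,3,6,7,10,11,14,15): 0⊕1⊕1⊕0⊕1⊕1⊕1⊕0 = 1
s4 (pos 4,5,6,7,12,13,14,15): 0⊕1⊕1⊕0⊕1⊕1⊕1⊕0 = 1
s8 (pos 8,9,10,11,12,13,14,15): 1⊕0⊕1⊕1⊕1⊕1⊕1⊕0 = 0
Syndrome s8…s1 = 0110 → error at position 6.
Flip position 6: 001011010111110 → 001010010111110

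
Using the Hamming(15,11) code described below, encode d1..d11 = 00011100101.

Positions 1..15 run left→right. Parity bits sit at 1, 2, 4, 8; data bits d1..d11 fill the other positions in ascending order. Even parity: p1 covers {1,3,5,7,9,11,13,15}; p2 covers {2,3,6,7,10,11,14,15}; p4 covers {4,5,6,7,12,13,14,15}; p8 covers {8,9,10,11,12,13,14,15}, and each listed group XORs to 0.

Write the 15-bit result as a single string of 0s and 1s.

Place data at non-parity positions: p1 p2 0 p4 0 0 1 p8 1 1 0 0 1 0 1
p1 (pos 1,3,5,7,9,11,13,15): XOR of data positions = 0⊕0⊕1⊕1⊕0⊕1⊕1 = 0
p2 (pos 2,3,6,7,10,11,14,15): XOR of data positions = 0⊕0⊕1⊕1⊕0⊕0⊕1 = 1
p4 (pos 4,5,6,7,12,13,14,15): XOR of data positions = 0⊕0⊕1⊕0⊕1⊕0⊕1 = 1
p8 (pos 8,9,10,11,12,13,14,15): XOR of data positions = 1⊕1⊕0⊕0⊕1⊕0⊕1 = 0
Codeword: 010100101100101

010100101100101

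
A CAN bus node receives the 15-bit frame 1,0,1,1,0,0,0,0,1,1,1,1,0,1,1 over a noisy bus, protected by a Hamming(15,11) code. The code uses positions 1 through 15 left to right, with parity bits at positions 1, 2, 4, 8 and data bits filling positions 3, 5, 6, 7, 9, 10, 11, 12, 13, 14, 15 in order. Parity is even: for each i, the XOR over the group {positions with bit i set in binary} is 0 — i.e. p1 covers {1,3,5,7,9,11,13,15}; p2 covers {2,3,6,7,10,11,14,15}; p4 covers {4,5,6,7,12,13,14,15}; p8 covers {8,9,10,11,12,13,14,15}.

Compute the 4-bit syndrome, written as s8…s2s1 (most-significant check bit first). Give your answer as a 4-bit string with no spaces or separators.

s1 (pos 1,3,5,7,9,11,13,15): 1⊕1⊕0⊕0⊕1⊕1⊕0⊕1 = 1
s2 (pos 2,3,6,7,10,11,14,15): 0⊕1⊕0⊕0⊕1⊕1⊕1⊕1 = 1
s4 (pos 4,5,6,7,12,13,14,15): 1⊕0⊕0⊕0⊕1⊕0⊕1⊕1 = 0
s8 (pos 8,9,10,11,12,13,14,15): 0⊕1⊕1⊕1⊕1⊕0⊕1⊕1 = 0
Syndrome s8…s1 = 0011 → error at position 3.

0011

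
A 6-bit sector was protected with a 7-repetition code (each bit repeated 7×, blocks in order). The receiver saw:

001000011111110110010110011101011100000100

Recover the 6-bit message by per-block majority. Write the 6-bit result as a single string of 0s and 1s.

Block 1 (0010000): 1 one → 0
Block 2 (1111111): 7 ones → 1
Block 3 (0110010): 3 ones → 0
Block 4 (1100111): 5 ones → 1
Block 5 (0101110): 4 ones → 1
Block 6 (0000100): 1 one → 0

010110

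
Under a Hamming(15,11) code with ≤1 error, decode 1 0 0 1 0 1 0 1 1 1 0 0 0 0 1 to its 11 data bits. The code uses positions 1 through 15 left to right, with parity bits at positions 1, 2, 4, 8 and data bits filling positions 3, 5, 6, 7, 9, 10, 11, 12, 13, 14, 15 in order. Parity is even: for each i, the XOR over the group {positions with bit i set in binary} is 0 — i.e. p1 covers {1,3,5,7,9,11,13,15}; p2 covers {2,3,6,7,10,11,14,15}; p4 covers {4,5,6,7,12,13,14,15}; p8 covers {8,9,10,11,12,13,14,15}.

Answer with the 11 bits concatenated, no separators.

00111100001

s1 (pos 1,3,5,7,9,11,13,15): 1⊕0⊕0⊕0⊕1⊕0⊕0⊕1 = 1
s2 (pos 2,3,6,7,10,11,14,15): 0⊕0⊕1⊕0⊕1⊕0⊕0⊕1 = 1
s4 (pos 4,5,6,7,12,13,14,15): 1⊕0⊕1⊕0⊕0⊕0⊕0⊕1 = 1
s8 (pos 8,9,10,11,12,13,14,15): 1⊕1⊕1⊕0⊕0⊕0⊕0⊕1 = 0
Syndrome s8…s1 = 0111 → error at position 7.
Flip position 7: 100101011100001 → 100101111100001
Read data bits from positions 3,5,6,7,9,10,11,12,13,14,15: 00111100001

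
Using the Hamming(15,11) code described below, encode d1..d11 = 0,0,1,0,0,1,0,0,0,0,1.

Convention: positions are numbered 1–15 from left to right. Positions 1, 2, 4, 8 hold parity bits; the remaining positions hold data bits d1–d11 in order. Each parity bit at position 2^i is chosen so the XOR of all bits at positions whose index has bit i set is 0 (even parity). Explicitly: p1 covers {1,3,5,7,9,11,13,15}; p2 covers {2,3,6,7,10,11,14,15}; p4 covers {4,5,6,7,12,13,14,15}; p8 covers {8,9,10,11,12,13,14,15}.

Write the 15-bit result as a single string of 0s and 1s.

110001000100001

Place data at non-parity positions: p1 p2 0 p4 0 1 0 p8 0 1 0 0 0 0 1
p1 (pos 1,3,5,7,9,11,13,15): XOR of data positions = 0⊕0⊕0⊕0⊕0⊕0⊕1 = 1
p2 (pos 2,3,6,7,10,11,14,15): XOR of data positions = 0⊕1⊕0⊕1⊕0⊕0⊕1 = 1
p4 (pos 4,5,6,7,12,13,14,15): XOR of data positions = 0⊕1⊕0⊕0⊕0⊕0⊕1 = 0
p8 (pos 8,9,10,11,12,13,14,15): XOR of data positions = 0⊕1⊕0⊕0⊕0⊕0⊕1 = 0
Codeword: 110001000100001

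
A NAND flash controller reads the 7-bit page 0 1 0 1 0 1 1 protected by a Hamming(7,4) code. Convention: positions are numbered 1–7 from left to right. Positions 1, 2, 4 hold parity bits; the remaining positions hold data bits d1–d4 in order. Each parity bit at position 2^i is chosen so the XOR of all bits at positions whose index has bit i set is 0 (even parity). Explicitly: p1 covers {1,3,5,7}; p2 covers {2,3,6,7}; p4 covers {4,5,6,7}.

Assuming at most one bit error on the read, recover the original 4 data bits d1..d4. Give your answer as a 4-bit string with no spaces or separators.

s1 (pos 1,3,5,7): 0⊕0⊕0⊕1 = 1
s2 (pos 2,3,6,7): 1⊕0⊕1⊕1 = 1
s4 (pos 4,5,6,7): 1⊕0⊕1⊕1 = 1
Syndrome s4…s1 = 111 → error at position 7.
Flip position 7: 0101011 → 0101010
Read data bits from positions 3,5,6,7: 0010

0010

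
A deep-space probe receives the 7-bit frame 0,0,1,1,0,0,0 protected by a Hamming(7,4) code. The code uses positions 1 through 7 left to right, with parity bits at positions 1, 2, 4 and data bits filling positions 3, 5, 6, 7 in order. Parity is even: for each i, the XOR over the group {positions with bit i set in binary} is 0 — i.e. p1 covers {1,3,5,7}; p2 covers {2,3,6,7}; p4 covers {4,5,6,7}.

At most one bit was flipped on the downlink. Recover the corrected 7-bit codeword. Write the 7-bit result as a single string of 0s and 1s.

s1 (pos 1,3,5,7): 0⊕1⊕0⊕0 = 1
s2 (pos 2,3,6,7): 0⊕1⊕0⊕0 = 1
s4 (pos 4,5,6,7): 1⊕0⊕0⊕0 = 1
Syndrome s4…s1 = 111 → error at position 7.
Flip position 7: 0011000 → 0011001

0011001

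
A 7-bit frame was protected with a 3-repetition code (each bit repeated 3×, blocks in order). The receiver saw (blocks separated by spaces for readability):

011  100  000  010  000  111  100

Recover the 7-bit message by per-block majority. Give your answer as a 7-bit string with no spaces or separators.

1000010

Block 1 (011): 2 ones → 1
Block 2 (100): 1 one → 0
Block 3 (000): 0 ones → 0
Block 4 (010): 1 one → 0
Block 5 (000): 0 ones → 0
Block 6 (111): 3 ones → 1
Block 7 (100): 1 one → 0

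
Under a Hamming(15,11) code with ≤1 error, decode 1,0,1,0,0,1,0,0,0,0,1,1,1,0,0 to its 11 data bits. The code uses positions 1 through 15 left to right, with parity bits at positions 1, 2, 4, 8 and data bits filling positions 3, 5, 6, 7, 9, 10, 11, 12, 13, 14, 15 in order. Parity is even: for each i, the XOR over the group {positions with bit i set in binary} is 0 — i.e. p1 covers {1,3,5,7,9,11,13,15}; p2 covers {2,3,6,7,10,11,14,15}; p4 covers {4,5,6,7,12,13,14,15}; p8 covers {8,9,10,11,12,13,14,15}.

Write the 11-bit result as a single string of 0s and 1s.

10100011110

s1 (pos 1,3,5,7,9,11,13,15): 1⊕1⊕0⊕0⊕0⊕1⊕1⊕0 = 0
s2 (pos 2,3,6,7,10,11,14,15): 0⊕1⊕1⊕0⊕0⊕1⊕0⊕0 = 1
s4 (pos 4,5,6,7,12,13,14,15): 0⊕0⊕1⊕0⊕1⊕1⊕0⊕0 = 1
s8 (pos 8,9,10,11,12,13,14,15): 0⊕0⊕0⊕1⊕1⊕1⊕0⊕0 = 1
Syndrome s8…s1 = 1110 → error at position 14.
Flip position 14: 101001000011100 → 101001000011110
Read data bits from positions 3,5,6,7,9,10,11,12,13,14,15: 10100011110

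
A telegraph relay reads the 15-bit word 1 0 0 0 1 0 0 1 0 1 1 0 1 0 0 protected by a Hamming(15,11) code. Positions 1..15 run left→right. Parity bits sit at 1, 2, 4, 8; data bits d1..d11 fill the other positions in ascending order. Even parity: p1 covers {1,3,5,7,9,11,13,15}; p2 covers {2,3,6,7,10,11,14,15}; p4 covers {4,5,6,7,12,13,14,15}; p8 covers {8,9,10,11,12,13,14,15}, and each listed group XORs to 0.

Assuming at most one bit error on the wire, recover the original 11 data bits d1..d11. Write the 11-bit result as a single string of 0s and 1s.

s1 (pos 1,3,5,7,9,11,13,15): 1⊕0⊕1⊕0⊕0⊕1⊕1⊕0 = 0
s2 (pos 2,3,6,7,10,11,14,15): 0⊕0⊕0⊕0⊕1⊕1⊕0⊕0 = 0
s4 (pos 4,5,6,7,12,13,14,15): 0⊕1⊕0⊕0⊕0⊕1⊕0⊕0 = 0
s8 (pos 8,9,10,11,12,13,14,15): 1⊕0⊕1⊕1⊕0⊕1⊕0⊕0 = 0
Syndrome s8…s1 = 0000 → no error.
Read data bits from positions 3,5,6,7,9,10,11,12,13,14,15: 01000110100

01000110100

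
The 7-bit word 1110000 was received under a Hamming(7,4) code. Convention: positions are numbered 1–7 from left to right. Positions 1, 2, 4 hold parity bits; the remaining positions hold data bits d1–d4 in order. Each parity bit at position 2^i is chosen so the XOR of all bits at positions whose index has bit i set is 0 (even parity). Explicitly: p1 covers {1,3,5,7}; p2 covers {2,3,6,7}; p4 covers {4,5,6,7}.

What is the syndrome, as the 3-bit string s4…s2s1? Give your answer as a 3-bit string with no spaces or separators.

s1 (pos 1,3,5,7): 1⊕1⊕0⊕0 = 0
s2 (pos 2,3,6,7): 1⊕1⊕0⊕0 = 0
s4 (pos 4,5,6,7): 0⊕0⊕0⊕0 = 0
Syndrome s4…s1 = 000 → no error.

000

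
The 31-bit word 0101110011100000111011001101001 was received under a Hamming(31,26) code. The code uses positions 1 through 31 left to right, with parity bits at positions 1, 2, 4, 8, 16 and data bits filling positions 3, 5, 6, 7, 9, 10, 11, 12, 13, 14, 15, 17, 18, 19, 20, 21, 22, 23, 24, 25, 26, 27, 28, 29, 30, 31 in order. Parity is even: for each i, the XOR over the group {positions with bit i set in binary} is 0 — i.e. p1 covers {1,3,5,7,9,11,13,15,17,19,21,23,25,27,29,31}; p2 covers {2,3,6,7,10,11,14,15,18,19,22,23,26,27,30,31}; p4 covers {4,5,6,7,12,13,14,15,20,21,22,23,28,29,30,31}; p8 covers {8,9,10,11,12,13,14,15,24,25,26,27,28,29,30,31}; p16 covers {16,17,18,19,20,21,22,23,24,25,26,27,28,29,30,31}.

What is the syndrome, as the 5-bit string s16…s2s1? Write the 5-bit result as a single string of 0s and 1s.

11110

s1 (pos 1,3,5,7,9,11,13,15,17,19,21,23,25,27,29,31): 0⊕0⊕1⊕0⊕1⊕1⊕0⊕0⊕1⊕1⊕1⊕0⊕1⊕0⊕0⊕1 = 0
s2 (pos 2,3,6,7,10,11,14,15,18,19,22,23,26,27,30,31): 1⊕0⊕1⊕0⊕1⊕1⊕0⊕0⊕1⊕1⊕1⊕0⊕1⊕0⊕0⊕1 = 1
s4 (pos 4,5,6,7,12,13,14,15,20,21,22,23,28,29,30,31): 1⊕1⊕1⊕0⊕0⊕0⊕0⊕0⊕0⊕1⊕1⊕0⊕1⊕0⊕0⊕1 = 1
s8 (pos 8,9,10,11,12,13,14,15,24,25,26,27,28,29,30,31): 0⊕1⊕1⊕1⊕0⊕0⊕0⊕0⊕0⊕1⊕1⊕0⊕1⊕0⊕0⊕1 = 1
s16 (pos 16,17,18,19,20,21,22,23,24,25,26,27,28,29,30,31): 0⊕1⊕1⊕1⊕0⊕1⊕1⊕0⊕0⊕1⊕1⊕0⊕1⊕0⊕0⊕1 = 1
Syndrome s16…s1 = 11110 → error at position 30.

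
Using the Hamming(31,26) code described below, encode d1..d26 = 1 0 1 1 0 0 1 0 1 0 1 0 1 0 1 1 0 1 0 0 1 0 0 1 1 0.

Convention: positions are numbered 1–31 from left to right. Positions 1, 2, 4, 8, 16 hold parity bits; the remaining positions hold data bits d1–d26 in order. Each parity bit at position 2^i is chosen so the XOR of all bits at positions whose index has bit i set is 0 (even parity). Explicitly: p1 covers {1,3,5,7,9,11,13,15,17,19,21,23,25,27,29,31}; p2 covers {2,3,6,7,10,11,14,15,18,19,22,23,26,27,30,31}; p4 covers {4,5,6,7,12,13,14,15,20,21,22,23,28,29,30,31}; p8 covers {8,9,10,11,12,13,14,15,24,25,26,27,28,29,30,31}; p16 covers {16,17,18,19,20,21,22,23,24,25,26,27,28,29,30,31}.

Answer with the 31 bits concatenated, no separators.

0111011000101011010110100100110

Place data at non-parity positions: p1 p2 1 p4 0 1 1 p8 0 0 1 0 1 0 1 p16 0 1 0 1 1 0 1 0 0 1 0 0 1 1 0
p1 (pos 1,3,5,7,9,11,13,15,17,19,21,23,25,27,29,31): XOR of data positions = 1⊕0⊕1⊕0⊕1⊕1⊕1⊕0⊕0⊕1⊕1⊕0⊕0⊕1⊕0 = 0
p2 (pos 2,3,6,7,10,11,14,15,18,19,22,23,26,27,30,31): XOR of data positions = 1⊕1⊕1⊕0⊕1⊕0⊕1⊕1⊕0⊕0⊕1⊕1⊕0⊕1⊕0 = 1
p4 (pos 4,5,6,7,12,13,14,15,20,21,22,23,28,29,30,31): XOR of data positions = 0⊕1⊕1⊕0⊕1⊕0⊕1⊕1⊕1⊕0⊕1⊕0⊕1⊕1⊕0 = 1
p8 (pos 8,9,10,11,12,13,14,15,24,25,26,27,28,29,30,31): XOR of data positions = 0⊕0⊕1⊕0⊕1⊕0⊕1⊕0⊕0⊕1⊕0⊕0⊕1⊕1⊕0 = 0
p16 (pos 16,17,18,19,20,21,22,23,24,25,26,27,28,29,30,31): XOR of data positions = 0⊕1⊕0⊕1⊕1⊕0⊕1⊕0⊕0⊕1⊕0⊕0⊕1⊕1⊕0 = 1
Codeword: 0111011000101011010110100100110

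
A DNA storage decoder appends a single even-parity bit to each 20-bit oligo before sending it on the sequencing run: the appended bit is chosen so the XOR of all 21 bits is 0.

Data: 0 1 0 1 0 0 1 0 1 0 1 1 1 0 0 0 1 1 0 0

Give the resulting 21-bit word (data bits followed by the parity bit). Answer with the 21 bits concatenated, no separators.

XOR of the 20 data bits: 0⊕1⊕0⊕1⊕0⊕0⊕1⊕0⊕1⊕0⊕1⊕1⊕1⊕0⊕0⊕0⊕1⊕1⊕0⊕0 = 1
Parity bit = 1 (so all 21 bits XOR to 0).

010100101011100011001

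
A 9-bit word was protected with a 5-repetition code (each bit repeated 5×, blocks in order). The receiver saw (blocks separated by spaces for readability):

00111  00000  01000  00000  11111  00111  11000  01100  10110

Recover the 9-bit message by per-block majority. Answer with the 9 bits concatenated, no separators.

100011001

Block 1 (00111): 3 ones → 1
Block 2 (00000): 0 ones → 0
Block 3 (01000): 1 one → 0
Block 4 (00000): 0 ones → 0
Block 5 (11111): 5 ones → 1
Block 6 (00111): 3 ones → 1
Block 7 (11000): 2 ones → 0
Block 8 (01100): 2 ones → 0
Block 9 (10110): 3 ones → 1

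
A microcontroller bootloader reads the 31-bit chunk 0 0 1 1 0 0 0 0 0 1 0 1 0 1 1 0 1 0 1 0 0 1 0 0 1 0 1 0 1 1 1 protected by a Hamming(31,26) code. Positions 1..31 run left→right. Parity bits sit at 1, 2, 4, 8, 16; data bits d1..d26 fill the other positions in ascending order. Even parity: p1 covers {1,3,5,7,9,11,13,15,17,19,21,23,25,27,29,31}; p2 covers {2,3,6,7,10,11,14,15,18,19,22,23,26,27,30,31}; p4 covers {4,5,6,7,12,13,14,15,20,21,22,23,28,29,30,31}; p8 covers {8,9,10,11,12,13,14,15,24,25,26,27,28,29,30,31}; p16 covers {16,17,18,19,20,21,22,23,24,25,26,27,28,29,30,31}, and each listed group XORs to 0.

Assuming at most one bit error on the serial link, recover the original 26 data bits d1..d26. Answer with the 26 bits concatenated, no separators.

s1 (pos 1,3,5,7,9,11,13,15,17,19,21,23,25,27,29,31): 0⊕1⊕0⊕0⊕0⊕0⊕0⊕1⊕1⊕1⊕0⊕0⊕1⊕1⊕1⊕1 = 0
s2 (pos 2,3,6,7,10,11,14,15,18,19,22,23,26,27,30,31): 0⊕1⊕0⊕0⊕1⊕0⊕1⊕1⊕0⊕1⊕1⊕0⊕0⊕1⊕1⊕1 = 1
s4 (pos 4,5,6,7,12,13,14,15,20,21,22,23,28,29,30,31): 1⊕0⊕0⊕0⊕1⊕0⊕1⊕1⊕0⊕0⊕1⊕0⊕0⊕1⊕1⊕1 = 0
s8 (pos 8,9,10,11,12,13,14,15,24,25,26,27,28,29,30,31): 0⊕0⊕1⊕0⊕1⊕0⊕1⊕1⊕0⊕1⊕0⊕1⊕0⊕1⊕1⊕1 = 1
s16 (pos 16,17,18,19,20,21,22,23,24,25,26,27,28,29,30,31): 0⊕1⊕0⊕1⊕0⊕0⊕1⊕0⊕0⊕1⊕0⊕1⊕0⊕1⊕1⊕1 = 0
Syndrome s16…s1 = 01010 → error at position 10.
Flip position 10: 0011000001010110101001001010111 → 0011000000010110101001001010111
Read data bits from positions 3,5,6,7,9,10,11,12,13,14,15,17,18,19,20,21,22,23,24,25,26,27,28,29,30,31: 10000001011101001001010111

10000001011101001001010111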